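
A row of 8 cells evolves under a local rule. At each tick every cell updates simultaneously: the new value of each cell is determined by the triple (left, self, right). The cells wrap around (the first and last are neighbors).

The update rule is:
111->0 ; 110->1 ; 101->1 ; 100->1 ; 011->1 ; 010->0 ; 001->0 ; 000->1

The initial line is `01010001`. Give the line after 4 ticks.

tick 1: 10101100
tick 2: 01011110
tick 3: 00110011
tick 4: 10111011

10111011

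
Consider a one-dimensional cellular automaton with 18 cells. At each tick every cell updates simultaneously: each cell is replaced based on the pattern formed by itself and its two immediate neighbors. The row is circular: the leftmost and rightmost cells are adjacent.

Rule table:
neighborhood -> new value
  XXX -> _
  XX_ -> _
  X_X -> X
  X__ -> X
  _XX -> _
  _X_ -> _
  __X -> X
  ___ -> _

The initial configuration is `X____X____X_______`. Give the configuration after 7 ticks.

_X__X_X__X_X_X_X_X

tick 1: _X__X_X__X_X_____X
tick 2: X_XX_X_XX_X_X___X_
tick 3: _X__X_X__X_X_X_X_X
tick 4: X_XX_X_XX_X_X_X_X_
tick 5: _X__X_X__X_X_X_X_X  (repeats tick 3; period 2)
tick 7: _X__X_X__X_X_X_X_X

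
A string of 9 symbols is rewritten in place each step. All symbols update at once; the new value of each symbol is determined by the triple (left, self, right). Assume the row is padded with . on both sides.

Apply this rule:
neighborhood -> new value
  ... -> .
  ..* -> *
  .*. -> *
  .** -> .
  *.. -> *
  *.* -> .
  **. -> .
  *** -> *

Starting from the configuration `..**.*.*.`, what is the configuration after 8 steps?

step 1: .*...*.**
step 2: ***.**...
step 3: .*....*..
step 4: ***..***.
step 5: .*.**.*.*
step 6: **....*.*
step 7: ..*..**.*
step 8: .****...*

.****...*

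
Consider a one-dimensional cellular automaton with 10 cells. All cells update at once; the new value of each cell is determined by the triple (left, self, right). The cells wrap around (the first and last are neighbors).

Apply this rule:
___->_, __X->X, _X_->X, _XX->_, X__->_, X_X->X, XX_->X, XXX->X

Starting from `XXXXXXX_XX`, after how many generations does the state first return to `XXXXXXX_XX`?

10

XXXXXXXX_X
XXXXXXXXX_
_XXXXXXXXX
X_XXXXXXXX
XX_XXXXXXX
XXX_XXXXXX
XXXX_XXXXX
XXXXX_XXXX
XXXXXX_XXX
XXXXXXX_XX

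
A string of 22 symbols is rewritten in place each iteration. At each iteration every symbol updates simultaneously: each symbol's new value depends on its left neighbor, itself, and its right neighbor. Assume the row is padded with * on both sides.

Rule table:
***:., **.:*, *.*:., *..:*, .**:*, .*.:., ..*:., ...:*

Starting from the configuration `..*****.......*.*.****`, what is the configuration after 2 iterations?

*..**.*.....*****..**.

*.*...*******.....*...
*..**.*.....*****..**.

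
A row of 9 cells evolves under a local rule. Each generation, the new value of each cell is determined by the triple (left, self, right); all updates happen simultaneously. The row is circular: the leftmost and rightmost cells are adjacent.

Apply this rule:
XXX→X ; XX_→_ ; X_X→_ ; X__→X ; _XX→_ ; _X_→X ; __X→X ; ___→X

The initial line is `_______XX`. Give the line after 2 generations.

_XXXXX_XX

XXXXXXX__
_XXXXX_XX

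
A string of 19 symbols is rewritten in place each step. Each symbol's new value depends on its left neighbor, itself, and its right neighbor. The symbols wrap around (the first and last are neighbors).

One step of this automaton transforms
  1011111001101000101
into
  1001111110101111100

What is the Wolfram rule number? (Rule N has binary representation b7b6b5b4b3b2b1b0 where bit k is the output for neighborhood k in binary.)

215

position 3: 111 → 1  (bit 7 = 1)
position 0: 110 → 1  (bit 6 = 1)
position 1: 101 → 0  (bit 5 = 0)
position 7: 100 → 1  (bit 4 = 1)
position 2: 011 → 0  (bit 3 = 0)
position 12: 010 → 1  (bit 2 = 1)
position 8: 001 → 1  (bit 1 = 1)
position 14: 000 → 1  (bit 0 = 1)
bits b7..b0 = 11010111 = 215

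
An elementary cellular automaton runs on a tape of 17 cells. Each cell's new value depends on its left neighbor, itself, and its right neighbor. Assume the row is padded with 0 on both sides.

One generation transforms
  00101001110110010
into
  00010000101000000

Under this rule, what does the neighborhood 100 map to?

At position 5 the neighborhood is 100; the next row has 0 there.

0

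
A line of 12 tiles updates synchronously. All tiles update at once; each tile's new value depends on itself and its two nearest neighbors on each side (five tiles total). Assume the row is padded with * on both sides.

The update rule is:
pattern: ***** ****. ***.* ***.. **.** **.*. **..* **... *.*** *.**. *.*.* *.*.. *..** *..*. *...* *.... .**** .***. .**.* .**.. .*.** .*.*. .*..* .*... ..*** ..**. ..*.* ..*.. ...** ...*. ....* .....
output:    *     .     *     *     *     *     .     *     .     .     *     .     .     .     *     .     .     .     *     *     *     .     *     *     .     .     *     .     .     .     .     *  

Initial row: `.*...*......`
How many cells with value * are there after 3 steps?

6

*.**..*.**..
**.*..**.*..
.**.*..**.*.
count of *: 6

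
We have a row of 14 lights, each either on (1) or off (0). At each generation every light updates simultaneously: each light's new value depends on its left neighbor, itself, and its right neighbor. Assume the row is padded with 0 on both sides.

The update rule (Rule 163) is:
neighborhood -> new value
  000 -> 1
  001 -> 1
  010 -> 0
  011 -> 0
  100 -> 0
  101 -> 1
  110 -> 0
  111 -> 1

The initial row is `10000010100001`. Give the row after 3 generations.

00100100101001

00111101001110
11011010010100
00100100101001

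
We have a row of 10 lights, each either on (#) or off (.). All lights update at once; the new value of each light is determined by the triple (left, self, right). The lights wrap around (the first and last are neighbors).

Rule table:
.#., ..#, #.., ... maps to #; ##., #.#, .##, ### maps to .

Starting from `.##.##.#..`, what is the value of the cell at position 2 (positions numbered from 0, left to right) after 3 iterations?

#......###
.######...
#......###
position 2 holds .

.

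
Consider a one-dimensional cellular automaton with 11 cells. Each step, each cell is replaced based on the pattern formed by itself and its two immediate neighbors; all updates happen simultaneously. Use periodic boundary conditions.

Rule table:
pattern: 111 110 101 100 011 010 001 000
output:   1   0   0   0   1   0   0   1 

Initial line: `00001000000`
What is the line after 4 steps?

00111011111

11100011111
11001011111
10000011111
00111011111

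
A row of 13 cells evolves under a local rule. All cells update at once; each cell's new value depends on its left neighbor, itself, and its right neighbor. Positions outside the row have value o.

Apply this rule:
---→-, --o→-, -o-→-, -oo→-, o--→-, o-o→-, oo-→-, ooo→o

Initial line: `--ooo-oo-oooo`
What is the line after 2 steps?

-----------oo

---o------ooo
-----------oo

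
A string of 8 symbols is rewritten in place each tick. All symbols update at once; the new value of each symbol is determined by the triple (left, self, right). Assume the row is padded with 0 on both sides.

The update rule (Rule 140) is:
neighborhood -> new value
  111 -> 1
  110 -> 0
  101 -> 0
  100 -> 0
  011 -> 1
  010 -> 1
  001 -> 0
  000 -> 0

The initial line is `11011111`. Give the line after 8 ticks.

10010000

10011110
10011100
10011000
10010000
10010000  (fixed point — unchanged through tick 8)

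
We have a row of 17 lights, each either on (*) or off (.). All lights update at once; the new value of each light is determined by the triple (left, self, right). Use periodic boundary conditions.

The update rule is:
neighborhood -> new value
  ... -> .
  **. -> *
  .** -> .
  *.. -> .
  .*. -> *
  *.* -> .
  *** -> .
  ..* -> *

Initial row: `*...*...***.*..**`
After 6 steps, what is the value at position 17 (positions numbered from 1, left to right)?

*

*..**..*..*.*.*..
*.*.*.**.**.*.*.*
*.*.*..*..*.*.*..
*.*.*.**.**.*.*.*  (repeats step 2; period 2)
step 6: *.*.*.**.**.*.*.*
position 17 holds *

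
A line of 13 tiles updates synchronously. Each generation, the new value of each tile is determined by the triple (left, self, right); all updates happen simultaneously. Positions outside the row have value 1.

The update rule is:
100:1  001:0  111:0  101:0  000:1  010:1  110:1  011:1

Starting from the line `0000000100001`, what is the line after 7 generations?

1111110111101
0000010100101
1111010110101
0001010110101
1101010110101
0101010110101
0101010110101

0101010110101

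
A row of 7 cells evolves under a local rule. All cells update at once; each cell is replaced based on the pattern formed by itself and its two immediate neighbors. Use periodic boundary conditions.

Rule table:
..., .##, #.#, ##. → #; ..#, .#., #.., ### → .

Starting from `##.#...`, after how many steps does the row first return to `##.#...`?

###..#.
#.#...#
##..#.#
.#...##
#..#.##
#...##.
..#.###
...##.#
.#.###.
..##.#.
#.###..
.##.#..
.###..#
##.#...

14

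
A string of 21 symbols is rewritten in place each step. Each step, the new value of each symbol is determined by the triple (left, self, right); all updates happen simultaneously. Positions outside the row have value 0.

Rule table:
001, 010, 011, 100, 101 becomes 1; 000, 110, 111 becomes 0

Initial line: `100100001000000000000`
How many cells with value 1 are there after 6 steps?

10

111110011100000000000
100001110010000000000
110011001111000000000
101110111000100000000
111001100101110000000
100111011111001000000
count of 1: 10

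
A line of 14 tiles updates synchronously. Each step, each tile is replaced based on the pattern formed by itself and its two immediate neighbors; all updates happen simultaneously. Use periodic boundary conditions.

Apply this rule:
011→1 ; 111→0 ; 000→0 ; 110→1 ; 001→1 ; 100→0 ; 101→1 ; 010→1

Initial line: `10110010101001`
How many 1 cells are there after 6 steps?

10

11110111111011
00011100001110
00110100011010
01111100111110
11000101100010
11001111100111
count of 1: 10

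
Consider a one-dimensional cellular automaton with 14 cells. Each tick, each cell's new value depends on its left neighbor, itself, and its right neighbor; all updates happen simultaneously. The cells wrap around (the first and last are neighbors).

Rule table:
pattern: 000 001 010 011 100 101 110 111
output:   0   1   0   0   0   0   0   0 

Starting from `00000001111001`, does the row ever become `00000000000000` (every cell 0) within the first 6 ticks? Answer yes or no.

00000010000010
00000100000100
00001000001000
00010000010000
00100000100000
01000001000000
tick 6 is 01000001000000, still not uniform 0

no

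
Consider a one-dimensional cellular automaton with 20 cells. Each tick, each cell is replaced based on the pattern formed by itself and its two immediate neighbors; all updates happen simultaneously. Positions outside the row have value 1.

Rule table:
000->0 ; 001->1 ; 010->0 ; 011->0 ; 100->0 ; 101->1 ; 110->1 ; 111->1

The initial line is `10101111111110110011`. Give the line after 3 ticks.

11010111111111010101
11101011111111101010
11110101111111110101

11110101111111110101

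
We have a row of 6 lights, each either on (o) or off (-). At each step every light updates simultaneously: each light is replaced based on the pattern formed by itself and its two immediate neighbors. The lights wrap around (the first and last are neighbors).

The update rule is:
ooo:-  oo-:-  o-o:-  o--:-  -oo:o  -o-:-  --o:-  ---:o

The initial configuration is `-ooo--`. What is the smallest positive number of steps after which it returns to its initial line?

9

-o---o
---o--
oo---o
---o-o
-o----
---ooo
-o-o--
-----o
-ooo--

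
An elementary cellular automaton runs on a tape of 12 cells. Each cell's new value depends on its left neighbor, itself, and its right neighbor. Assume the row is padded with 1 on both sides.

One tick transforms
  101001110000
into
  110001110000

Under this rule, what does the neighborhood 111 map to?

1

At position 6 the neighborhood is 111; the next row has 1 there.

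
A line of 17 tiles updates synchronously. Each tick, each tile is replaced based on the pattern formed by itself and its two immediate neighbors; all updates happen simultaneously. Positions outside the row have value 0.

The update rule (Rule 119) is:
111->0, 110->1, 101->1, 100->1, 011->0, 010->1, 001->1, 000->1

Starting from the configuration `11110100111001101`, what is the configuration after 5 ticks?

01111100111011111

00011111001110111
11100001110011001
00111110011101111
11000011100110001
01111100111011111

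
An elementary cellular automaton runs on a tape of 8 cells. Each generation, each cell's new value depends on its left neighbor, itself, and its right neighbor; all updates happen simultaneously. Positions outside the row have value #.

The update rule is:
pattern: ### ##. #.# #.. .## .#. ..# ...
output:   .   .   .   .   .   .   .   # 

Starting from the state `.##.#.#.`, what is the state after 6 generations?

generation 1: ........
generation 2: .######.
generation 3: ........  (repeats generation 1; period 2)
generation 6: .######.

.######.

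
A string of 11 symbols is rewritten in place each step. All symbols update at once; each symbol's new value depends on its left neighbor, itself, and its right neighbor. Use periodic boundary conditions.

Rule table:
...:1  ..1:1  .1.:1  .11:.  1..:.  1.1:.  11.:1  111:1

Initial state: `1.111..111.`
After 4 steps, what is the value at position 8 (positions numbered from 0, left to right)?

.

step 1: 1..11.1.11.
step 2: 1.1.1.1..1.
step 3: 1.1.1.1.11.
step 4: 1.1.1.1..1.
position 8 holds .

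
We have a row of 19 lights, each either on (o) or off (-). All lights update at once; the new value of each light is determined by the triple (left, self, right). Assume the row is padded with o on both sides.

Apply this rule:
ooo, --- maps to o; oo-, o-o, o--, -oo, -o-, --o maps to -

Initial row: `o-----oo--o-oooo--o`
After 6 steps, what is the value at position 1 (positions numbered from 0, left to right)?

step 1: --ooo--------oo----
step 2: ---o--oooooo----oo-
step 3: -o-----oooo--oo----
step 4: ---ooo--oo------oo-
step 5: -o--o------oooo----
step 6: ------oooo--oo--oo-
position 1 holds -

-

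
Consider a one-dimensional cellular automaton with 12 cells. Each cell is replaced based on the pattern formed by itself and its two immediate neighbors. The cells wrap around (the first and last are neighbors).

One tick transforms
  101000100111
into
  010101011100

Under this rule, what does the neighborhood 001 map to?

1

At position 5 the neighborhood is 001; the next row has 1 there.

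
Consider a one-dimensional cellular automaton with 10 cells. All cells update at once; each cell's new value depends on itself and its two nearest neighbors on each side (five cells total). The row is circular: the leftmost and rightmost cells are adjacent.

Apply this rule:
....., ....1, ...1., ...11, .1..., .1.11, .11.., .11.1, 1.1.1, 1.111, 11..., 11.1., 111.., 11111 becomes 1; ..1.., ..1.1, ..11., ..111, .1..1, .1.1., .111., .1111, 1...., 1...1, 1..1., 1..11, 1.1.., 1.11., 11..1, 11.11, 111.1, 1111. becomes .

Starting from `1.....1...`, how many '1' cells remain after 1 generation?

generation 1: .1.111.1.1
count of 1: 6

6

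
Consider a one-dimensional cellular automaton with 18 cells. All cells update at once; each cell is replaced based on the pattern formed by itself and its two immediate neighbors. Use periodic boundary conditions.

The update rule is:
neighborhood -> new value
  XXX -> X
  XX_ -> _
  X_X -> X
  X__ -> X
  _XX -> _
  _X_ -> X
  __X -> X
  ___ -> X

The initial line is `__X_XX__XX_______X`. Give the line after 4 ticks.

tick 1: XXXX__XX__XXXXXXXX
tick 2: XXX_XX__XX_XXXXXXX
tick 3: XX_X__XX__X_XXXXXX
tick 4: X_XXXX__XXXX_XXXXX

X_XXXX__XXXX_XXXXX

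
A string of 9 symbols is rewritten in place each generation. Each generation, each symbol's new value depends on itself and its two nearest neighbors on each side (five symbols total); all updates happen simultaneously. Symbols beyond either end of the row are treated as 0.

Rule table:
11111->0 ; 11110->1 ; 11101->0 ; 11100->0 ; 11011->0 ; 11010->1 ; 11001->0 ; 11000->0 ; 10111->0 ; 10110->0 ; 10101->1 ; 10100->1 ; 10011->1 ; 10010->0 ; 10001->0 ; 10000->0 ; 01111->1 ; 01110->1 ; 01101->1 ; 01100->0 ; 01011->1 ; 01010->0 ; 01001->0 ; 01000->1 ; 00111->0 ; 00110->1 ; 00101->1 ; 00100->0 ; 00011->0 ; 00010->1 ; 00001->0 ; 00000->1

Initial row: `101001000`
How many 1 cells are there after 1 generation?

4

generation 1: 101000101
count of 1: 4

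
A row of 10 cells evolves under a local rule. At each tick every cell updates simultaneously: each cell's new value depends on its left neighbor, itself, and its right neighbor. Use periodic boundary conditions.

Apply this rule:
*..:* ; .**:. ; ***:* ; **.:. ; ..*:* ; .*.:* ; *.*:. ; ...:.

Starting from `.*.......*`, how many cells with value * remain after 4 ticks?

tick 1: .**.....**
tick 2: ...*...*..
tick 3: ..***.***.
tick 4: .*.*...*.*
count of *: 4

4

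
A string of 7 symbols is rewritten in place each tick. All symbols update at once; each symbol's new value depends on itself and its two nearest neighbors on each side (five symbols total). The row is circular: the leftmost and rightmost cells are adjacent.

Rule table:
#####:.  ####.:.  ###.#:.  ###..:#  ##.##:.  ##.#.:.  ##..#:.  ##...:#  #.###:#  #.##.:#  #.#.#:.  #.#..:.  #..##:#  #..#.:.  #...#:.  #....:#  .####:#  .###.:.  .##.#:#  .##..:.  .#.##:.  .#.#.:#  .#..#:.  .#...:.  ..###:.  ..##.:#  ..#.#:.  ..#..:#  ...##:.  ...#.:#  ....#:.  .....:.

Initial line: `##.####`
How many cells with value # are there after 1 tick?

2

tick 1: ...##..
count of #: 2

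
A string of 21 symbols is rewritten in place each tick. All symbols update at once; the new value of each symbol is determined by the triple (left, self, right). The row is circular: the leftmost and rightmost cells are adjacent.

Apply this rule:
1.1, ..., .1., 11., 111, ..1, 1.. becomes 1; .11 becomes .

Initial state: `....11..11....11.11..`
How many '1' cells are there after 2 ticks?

tick 1: 1111.111.11111.11.111
tick 2: 11111.111.11111.11.11
count of 1: 17

17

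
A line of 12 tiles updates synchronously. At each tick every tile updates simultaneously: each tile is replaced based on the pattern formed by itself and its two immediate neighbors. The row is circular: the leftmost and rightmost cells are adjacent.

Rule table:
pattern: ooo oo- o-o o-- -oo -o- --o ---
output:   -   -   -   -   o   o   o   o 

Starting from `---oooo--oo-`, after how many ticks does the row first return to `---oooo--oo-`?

12

oooo----oo--
o----oooo--o
--oooo----oo
-oo----oooo-
oo--oooo----
o--oo----ooo
--oo--oooo--
ooo--oo----o
----oo--oooo
-oooo--oo---
oo----oo--oo
---oooo--oo-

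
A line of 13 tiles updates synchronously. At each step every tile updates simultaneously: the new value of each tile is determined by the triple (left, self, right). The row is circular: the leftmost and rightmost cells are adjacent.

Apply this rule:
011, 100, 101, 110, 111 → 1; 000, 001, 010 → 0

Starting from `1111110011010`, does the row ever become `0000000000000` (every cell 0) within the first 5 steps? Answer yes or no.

1111111011101
1111111111111
1111111111111  (fixed point — unchanged through step 5)
step 5 is 1111111111111, still not uniform 0

no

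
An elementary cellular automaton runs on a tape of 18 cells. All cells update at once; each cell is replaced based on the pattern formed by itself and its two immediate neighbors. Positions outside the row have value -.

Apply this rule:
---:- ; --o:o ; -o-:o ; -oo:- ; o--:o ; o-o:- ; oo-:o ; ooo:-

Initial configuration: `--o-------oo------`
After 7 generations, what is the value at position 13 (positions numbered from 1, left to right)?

o

generation 1: -ooo-----o-oo-----
generation 2: o--oo---oo--oo----
generation 3: ooo-oo-o-ooo-oo---
generation 4: --o--o-o---o--oo--
generation 5: -ooooo-oo-oooo-oo-
generation 6: o----o--o----o--oo
generation 7: oo--oooooo--oooo-o
position 13 holds o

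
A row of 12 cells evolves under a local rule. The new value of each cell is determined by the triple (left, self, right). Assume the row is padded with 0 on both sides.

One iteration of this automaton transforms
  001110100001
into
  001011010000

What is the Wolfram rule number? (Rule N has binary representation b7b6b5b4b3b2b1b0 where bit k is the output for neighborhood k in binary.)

120

position 3: 111 → 0  (bit 7 = 0)
position 4: 110 → 1  (bit 6 = 1)
position 5: 101 → 1  (bit 5 = 1)
position 7: 100 → 1  (bit 4 = 1)
position 2: 011 → 1  (bit 3 = 1)
position 6: 010 → 0  (bit 2 = 0)
position 1: 001 → 0  (bit 1 = 0)
position 0: 000 → 0  (bit 0 = 0)
bits b7..b0 = 01111000 = 120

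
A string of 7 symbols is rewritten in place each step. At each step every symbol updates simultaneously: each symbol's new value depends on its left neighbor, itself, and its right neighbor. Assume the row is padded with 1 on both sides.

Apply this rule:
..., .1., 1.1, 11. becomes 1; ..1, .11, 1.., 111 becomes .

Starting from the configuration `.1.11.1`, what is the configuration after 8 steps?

step 1: 111.11.
step 2: ..11.11
step 3: ...11..
step 4: .1..1..
step 5: 11..1..
step 6: .1..1..  (repeats step 4; period 2)
step 8: .1..1..

.1..1..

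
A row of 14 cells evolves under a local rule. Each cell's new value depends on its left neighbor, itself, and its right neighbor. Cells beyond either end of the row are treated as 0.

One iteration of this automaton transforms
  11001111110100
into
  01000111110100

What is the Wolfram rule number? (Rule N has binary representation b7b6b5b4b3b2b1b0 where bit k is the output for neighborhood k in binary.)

196

position 5: 111 → 1  (bit 7 = 1)
position 1: 110 → 1  (bit 6 = 1)
position 10: 101 → 0  (bit 5 = 0)
position 2: 100 → 0  (bit 4 = 0)
position 0: 011 → 0  (bit 3 = 0)
position 11: 010 → 1  (bit 2 = 1)
position 3: 001 → 0  (bit 1 = 0)
position 13: 000 → 0  (bit 0 = 0)
bits b7..b0 = 11000100 = 196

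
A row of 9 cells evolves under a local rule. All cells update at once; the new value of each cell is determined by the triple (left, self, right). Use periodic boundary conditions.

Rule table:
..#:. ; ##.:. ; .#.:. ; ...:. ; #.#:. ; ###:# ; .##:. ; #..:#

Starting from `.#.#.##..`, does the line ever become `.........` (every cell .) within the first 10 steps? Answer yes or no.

no

.......#.
........#
#........
.#.......
..#......
...#.....
....#....
.....#...
......#..
.......#.
step 10 is .......#., still not uniform .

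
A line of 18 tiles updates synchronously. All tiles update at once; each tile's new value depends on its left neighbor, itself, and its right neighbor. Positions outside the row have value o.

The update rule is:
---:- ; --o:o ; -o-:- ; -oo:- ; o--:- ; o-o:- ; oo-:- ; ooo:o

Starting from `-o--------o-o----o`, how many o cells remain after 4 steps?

---------o------o-
--------o------o--
-------o------o--o
------o------o--o-
count of o: 3

3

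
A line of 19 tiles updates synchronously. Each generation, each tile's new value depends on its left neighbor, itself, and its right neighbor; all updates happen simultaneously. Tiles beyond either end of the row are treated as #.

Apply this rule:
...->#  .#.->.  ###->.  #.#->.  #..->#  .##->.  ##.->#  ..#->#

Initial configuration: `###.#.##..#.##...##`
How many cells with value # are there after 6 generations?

..#....###...####..
##.####..####...###
.#....###...####...
..####..####...####
##...###...####....
.####..####...#####
count of #: 13

13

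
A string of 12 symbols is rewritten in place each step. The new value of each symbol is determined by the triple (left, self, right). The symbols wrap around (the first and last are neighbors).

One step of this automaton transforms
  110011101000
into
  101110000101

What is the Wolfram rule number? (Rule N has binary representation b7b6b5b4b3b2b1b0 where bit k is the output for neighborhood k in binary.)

26

position 5: 111 → 0  (bit 7 = 0)
position 1: 110 → 0  (bit 6 = 0)
position 7: 101 → 0  (bit 5 = 0)
position 2: 100 → 1  (bit 4 = 1)
position 0: 011 → 1  (bit 3 = 1)
position 8: 010 → 0  (bit 2 = 0)
position 3: 001 → 1  (bit 1 = 1)
position 10: 000 → 0  (bit 0 = 0)
bits b7..b0 = 00011010 = 26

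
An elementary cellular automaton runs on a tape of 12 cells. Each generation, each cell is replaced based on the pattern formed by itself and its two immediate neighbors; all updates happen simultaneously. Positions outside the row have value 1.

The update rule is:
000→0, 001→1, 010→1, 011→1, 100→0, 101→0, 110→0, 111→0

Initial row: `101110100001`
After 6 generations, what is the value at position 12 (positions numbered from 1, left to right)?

001000100011
011001100110
010011001100
010110011001
010100110011
010101100110
position 12 holds 0

0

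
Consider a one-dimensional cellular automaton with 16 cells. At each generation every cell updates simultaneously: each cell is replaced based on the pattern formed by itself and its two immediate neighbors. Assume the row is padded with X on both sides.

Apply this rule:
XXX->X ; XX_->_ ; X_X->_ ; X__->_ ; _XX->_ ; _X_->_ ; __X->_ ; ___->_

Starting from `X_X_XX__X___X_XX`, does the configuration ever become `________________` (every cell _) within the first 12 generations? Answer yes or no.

yes

_______________X
________________
all cells are _ at generation 2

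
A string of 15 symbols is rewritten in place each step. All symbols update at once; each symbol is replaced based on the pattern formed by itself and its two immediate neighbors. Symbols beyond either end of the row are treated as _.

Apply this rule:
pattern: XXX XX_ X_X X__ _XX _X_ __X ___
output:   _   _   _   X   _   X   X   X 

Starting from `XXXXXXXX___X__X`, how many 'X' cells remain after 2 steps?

8

________XXXXXXX
XXXXXXXX_______
count of X: 8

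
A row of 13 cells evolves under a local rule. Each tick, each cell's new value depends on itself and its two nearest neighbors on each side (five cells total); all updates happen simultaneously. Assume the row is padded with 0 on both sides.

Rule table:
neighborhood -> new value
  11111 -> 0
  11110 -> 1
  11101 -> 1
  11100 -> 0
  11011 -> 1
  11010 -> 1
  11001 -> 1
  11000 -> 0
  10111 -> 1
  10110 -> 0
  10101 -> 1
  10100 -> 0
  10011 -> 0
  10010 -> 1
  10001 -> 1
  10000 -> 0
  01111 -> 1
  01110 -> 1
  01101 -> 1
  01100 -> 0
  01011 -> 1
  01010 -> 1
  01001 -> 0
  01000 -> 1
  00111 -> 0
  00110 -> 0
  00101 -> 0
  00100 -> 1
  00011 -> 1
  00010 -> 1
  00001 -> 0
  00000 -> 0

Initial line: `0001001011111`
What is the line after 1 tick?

0011010111010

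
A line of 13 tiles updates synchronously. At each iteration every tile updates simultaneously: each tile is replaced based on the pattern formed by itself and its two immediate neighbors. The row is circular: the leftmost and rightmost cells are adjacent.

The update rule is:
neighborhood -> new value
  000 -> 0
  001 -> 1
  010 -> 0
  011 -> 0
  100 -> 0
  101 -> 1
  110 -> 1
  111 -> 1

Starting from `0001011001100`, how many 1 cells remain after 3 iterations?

5

iteration 1: 0010101010100
iteration 2: 0101010101000
iteration 3: 1010101010000
count of 1: 5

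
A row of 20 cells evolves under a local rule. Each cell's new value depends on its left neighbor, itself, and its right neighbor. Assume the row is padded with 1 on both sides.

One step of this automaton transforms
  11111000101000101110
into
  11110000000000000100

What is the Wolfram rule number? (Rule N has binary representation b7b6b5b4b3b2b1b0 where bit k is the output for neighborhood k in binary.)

128

position 0: 111 → 1  (bit 7 = 1)
position 4: 110 → 0  (bit 6 = 0)
position 9: 101 → 0  (bit 5 = 0)
position 5: 100 → 0  (bit 4 = 0)
position 16: 011 → 0  (bit 3 = 0)
position 8: 010 → 0  (bit 2 = 0)
position 7: 001 → 0  (bit 1 = 0)
position 6: 000 → 0  (bit 0 = 0)
bits b7..b0 = 10000000 = 128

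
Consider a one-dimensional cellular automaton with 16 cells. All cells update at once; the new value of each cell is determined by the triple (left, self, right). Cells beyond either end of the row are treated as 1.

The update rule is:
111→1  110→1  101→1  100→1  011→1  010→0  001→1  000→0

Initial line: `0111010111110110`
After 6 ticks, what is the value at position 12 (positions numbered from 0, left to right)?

tick 1: 1111101111111111
tick 2: 1111111111111111
tick 3: 1111111111111111  (fixed point — unchanged through tick 6)
position 12 holds 1

1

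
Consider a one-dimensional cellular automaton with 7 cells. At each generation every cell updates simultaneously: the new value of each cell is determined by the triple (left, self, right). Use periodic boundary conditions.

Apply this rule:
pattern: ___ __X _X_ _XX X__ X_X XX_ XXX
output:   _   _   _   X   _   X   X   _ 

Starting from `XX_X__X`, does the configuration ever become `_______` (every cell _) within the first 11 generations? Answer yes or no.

_XX___X
XXX____
X_X____
_X_____
_______
all cells are _ at generation 5

yes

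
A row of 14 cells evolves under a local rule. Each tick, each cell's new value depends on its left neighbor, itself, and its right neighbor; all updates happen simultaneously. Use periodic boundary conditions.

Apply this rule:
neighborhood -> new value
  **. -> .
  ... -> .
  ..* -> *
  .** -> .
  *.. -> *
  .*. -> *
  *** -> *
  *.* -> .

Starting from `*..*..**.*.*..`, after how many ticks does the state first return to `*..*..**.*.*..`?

******...*.***
*****.*.**..**
****..*...**.*
***.****.*....
.*...**..**..*
.**.*..**..***
....***..**.*.
...*.*.**...**
*.**.*...*.*..
*....**.**.***
.*..*.......**
.*****.....*..
*.***.*...***.
*..*..**.*.*..

14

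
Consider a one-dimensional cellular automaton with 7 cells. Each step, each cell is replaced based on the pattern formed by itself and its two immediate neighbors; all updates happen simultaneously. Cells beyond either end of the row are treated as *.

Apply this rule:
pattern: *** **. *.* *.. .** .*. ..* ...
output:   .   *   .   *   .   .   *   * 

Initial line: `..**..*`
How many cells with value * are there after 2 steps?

2

**.***.
.*...*.
count of *: 2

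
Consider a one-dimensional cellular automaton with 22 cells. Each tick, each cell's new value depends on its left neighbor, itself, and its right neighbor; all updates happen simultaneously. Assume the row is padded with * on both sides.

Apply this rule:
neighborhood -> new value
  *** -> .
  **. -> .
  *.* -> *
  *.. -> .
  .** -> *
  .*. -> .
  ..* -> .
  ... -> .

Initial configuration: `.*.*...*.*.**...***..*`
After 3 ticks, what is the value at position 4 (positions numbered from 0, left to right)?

.

tick 1: *.*.....*.**....*....*
tick 2: .*.......**..........*
tick 3: *........*...........*
position 4 holds .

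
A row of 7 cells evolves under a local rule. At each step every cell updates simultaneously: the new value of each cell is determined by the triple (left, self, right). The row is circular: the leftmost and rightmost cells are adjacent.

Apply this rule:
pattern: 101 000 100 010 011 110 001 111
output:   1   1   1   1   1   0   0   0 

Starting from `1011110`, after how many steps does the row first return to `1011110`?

21

step 1: 1110001
step 2: 0001101
step 3: 1101011
step 4: 0011110
step 5: 1010001
step 6: 0111101
step 7: 1100011
step 8: 0011010
step 9: 1010111
step 10: 0111100
step 11: 0100011
step 12: 1111010
step 13: 1000111
step 14: 0110100
step 15: 0101111
step 16: 1111000
step 17: 1000110
step 18: 1110101
step 19: 0001111
step 20: 1101000
step 21: 1011110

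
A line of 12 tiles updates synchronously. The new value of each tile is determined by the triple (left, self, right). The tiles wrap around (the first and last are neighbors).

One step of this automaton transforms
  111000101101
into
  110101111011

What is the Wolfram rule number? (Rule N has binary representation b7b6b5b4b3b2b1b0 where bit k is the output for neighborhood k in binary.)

position 0: 111 → 1  (bit 7 = 1)
position 2: 110 → 0  (bit 6 = 0)
position 7: 101 → 1  (bit 5 = 1)
position 3: 100 → 1  (bit 4 = 1)
position 8: 011 → 1  (bit 3 = 1)
position 6: 010 → 1  (bit 2 = 1)
position 5: 001 → 1  (bit 1 = 1)
position 4: 000 → 0  (bit 0 = 0)
bits b7..b0 = 10111110 = 190

190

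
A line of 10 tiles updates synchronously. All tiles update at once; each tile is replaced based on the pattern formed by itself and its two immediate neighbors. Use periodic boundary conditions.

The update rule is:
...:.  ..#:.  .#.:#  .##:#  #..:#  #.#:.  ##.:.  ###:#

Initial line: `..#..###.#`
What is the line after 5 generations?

#.##.##..#
..#..#.#.#
#.##.#.#.#
..#..#.#.#  (repeats generation 2; period 2)
generation 5: #.##.#.#.#

#.##.#.#.#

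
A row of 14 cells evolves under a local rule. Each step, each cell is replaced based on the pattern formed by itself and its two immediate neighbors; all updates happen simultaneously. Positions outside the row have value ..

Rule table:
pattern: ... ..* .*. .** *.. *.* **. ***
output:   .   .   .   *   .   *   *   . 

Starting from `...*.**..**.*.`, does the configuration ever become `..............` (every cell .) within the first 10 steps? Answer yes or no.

....***..***..
....*.*..*.*..
.....*....*...
..............
all cells are . at step 4

yes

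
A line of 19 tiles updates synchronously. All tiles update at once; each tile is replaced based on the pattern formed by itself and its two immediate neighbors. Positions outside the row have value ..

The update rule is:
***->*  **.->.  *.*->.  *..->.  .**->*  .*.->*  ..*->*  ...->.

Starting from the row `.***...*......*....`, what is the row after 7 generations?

***...**.....**....
**...**.....**.....
*...**.....**......
*..**.....**.......
*.**.....**........
*.*.....**.........
*.*....**..........

*.*....**..........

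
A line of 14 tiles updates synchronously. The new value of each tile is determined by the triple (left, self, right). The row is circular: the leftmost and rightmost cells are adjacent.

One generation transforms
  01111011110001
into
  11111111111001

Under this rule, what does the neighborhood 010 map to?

1

At position 13 the neighborhood is 010; the next row has 1 there.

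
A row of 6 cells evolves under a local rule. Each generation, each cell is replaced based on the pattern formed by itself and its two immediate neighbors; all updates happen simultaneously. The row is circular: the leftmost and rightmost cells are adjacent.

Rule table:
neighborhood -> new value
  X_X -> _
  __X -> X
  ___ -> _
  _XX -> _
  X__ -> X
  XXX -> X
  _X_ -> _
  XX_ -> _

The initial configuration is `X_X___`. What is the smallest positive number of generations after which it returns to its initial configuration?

2

generation 1: ___X_X
generation 2: X_X___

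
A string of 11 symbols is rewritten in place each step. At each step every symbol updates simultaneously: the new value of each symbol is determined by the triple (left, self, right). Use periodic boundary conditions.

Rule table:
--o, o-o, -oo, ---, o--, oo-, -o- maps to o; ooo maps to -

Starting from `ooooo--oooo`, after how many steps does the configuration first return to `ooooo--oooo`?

2

step 1: ----oooo---
step 2: ooooo--oooo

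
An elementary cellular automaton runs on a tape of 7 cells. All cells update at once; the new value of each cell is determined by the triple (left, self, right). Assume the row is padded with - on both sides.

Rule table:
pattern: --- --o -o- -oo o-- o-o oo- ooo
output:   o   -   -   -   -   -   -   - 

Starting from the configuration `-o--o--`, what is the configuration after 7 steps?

------o

------o
ooooo--
------o  (repeats step 1; period 2)
step 7: ------o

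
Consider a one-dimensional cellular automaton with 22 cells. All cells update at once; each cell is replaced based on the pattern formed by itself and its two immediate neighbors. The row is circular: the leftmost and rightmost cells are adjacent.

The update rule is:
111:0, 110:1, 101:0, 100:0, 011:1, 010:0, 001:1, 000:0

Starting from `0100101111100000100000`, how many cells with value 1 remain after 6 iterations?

1001001000100001000000
0010010001000010000001
0100100010000100000010
1001000100001000000100
0010001000010000001001
0100010000100000010010
count of 1: 5

5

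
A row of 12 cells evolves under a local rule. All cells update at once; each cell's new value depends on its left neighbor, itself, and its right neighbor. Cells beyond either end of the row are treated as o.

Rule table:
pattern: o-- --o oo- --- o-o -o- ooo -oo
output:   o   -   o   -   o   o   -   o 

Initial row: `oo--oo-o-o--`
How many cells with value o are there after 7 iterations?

8

-oo-ooooooo-
ooooo-----oo
----oo----o-
o---ooo---oo
oo--o-oo--o-
-oo-ooooo-oo
ooooo---ooo-
count of o: 8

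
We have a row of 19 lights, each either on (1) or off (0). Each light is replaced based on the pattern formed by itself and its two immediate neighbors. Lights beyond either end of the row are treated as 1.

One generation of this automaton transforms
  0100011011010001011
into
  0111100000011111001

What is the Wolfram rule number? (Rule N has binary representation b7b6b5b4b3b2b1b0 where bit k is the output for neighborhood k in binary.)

position 18: 111 → 1  (bit 7 = 1)
position 6: 110 → 0  (bit 6 = 0)
position 0: 101 → 0  (bit 5 = 0)
position 2: 100 → 1  (bit 4 = 1)
position 5: 011 → 0  (bit 3 = 0)
position 1: 010 → 1  (bit 2 = 1)
position 4: 001 → 1  (bit 1 = 1)
position 3: 000 → 1  (bit 0 = 1)
bits b7..b0 = 10010111 = 151

151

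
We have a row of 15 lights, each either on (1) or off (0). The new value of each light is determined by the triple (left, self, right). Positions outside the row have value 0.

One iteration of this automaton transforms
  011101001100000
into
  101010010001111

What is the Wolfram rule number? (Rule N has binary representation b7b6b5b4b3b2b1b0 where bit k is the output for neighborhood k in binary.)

163

position 2: 111 → 1  (bit 7 = 1)
position 3: 110 → 0  (bit 6 = 0)
position 4: 101 → 1  (bit 5 = 1)
position 6: 100 → 0  (bit 4 = 0)
position 1: 011 → 0  (bit 3 = 0)
position 5: 010 → 0  (bit 2 = 0)
position 0: 001 → 1  (bit 1 = 1)
position 11: 000 → 1  (bit 0 = 1)
bits b7..b0 = 10100011 = 163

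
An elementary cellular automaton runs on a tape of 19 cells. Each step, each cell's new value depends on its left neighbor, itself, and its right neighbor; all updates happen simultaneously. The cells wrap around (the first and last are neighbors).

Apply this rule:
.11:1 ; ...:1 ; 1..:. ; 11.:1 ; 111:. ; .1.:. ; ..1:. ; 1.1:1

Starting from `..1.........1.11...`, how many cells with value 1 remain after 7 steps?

13

1...1111111..111.11
1.1.1.....1..1.111.
.1.1..111.....11.11
1.1...1.1.111.11111
11..1..1.11.111....
11......11111.1.11.
11.1111.1...11.1111
count of 1: 13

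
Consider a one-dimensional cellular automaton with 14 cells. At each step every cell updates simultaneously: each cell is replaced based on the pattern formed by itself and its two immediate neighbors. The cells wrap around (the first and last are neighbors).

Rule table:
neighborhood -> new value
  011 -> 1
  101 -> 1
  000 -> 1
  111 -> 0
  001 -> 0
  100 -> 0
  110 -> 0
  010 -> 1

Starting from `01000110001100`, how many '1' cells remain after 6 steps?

01010100101001
11111100111001
00000000100001
01111110101101
11000001111011
00011101000110
count of 1: 6

6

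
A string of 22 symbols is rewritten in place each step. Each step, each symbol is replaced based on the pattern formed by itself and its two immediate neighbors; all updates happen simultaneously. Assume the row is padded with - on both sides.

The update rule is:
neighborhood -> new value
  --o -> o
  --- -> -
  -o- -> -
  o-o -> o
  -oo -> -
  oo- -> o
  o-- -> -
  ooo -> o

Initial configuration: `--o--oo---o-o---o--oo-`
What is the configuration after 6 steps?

-o--o-o---o--o-o------

-o--o-o--o-o---o--o-o-
o--o-o--o-o---o--o-o--
--o-o--o-o---o--o-o---
-o-o--o-o---o--o-o----
o-o--o-o---o--o-o-----
-o--o-o---o--o-o------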